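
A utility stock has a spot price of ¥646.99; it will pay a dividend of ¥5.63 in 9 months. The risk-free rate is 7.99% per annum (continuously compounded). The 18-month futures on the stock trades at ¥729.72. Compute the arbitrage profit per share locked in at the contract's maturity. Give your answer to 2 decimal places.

¥6.33 per share

PV(dividends) I = 5.63·e^(−0.0799·9/12) = 5.3025
Fair futures F* = (S − I)·e^(rT) = (646.99 − 5.3025)·e^0.119850 = 641.6875 × 1.127328 = 723.3923
Market ¥729.72 > fair 723.3923: forward overpriced → cash-and-carry (borrow at r, buy the stock and collect the dividends, short the forward).
Profit at T = |F_mkt − F*| = |729.72 − 723.3923| = ¥6.33 per share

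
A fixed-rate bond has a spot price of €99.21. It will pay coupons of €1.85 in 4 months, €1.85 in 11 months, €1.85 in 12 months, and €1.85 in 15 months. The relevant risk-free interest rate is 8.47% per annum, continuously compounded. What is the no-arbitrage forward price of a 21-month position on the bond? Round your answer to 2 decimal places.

€107.09

PV(coupons) I = 1.85·e^(−0.0847·4/12) + 1.85·e^(−0.0847·11/12) + 1.85·e^(−0.0847·12/12) + 1.85·e^(−0.0847·15/12)
I = 1.7985 + 1.7118 + 1.6998 + 1.6641 = 6.8742
F = (S − I)·e^(rT) = (99.21 − 6.8742) · e^(0.0847·21/12)
= 92.3358 · e^0.148225 = 92.3358 × 1.159774 = €107.09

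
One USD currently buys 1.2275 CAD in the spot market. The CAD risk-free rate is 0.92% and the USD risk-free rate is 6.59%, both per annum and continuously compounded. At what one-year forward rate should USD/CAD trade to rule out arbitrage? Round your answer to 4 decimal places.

1.1598

F = S·e^((r_CAD − r_USD)T) = 1.2275 · e^((0.0092 − 0.0659) × 12/12)
= 1.2275 · e^-0.056700 = 1.2275 × 0.944877
F = 1.1598 CAD per USD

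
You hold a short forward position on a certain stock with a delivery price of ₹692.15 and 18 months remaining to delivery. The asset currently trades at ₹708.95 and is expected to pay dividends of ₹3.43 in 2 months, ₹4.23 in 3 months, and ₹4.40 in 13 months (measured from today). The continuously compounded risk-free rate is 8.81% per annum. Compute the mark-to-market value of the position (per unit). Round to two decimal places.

PV(remaining dividends) I = 3.43·e^(−0.0881·2/12) + 4.23·e^(−0.0881·3/12) + 4.40·e^(−0.0881·13/12) = 11.5173
Current forward F = (S − I)·e^(rT) = (708.95 − 11.5173)·e^(0.0881·18/12) = 697.4327 × 1.141279 = 795.9653
Value (long) = (F − K)·e^(−rT) = (795.9653 − 692.15) × 0.876210 = 90.9640
Short position value = −(long value) = -₹90.96

-₹90.96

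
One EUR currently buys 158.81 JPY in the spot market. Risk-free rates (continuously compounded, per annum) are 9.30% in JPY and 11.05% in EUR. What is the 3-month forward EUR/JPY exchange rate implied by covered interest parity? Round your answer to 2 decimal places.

158.12

F = S·e^((r_JPY − r_EUR)T) = 158.81 · e^((0.0930 − 0.1105) × 3/12)
= 158.81 · e^-0.004375 = 158.81 × 0.995635
F = 158.12 JPY per EUR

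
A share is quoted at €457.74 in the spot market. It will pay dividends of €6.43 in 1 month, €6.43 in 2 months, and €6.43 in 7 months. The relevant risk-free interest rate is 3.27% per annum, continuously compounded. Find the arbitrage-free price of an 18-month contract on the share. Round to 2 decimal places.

PV(dividends) I = 6.43·e^(−0.0327·1/12) + 6.43·e^(−0.0327·2/12) + 6.43·e^(−0.0327·7/12)
I = 6.4125 + 6.3951 + 6.3085 = 19.1161
F = (S − I)·e^(rT) = (457.74 − 19.1161) · e^(0.0327·18/12)
= 438.6239 · e^0.049050 = 438.6239 × 1.050273 = €460.67

€460.67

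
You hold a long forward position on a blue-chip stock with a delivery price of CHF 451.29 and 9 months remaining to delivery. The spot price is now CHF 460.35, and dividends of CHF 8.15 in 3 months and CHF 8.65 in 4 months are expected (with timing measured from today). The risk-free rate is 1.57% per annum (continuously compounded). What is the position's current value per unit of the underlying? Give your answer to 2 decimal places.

-CHF 2.38

PV(remaining dividends) I = 8.15·e^(−0.0157·3/12) + 8.65·e^(−0.0157·4/12) = 16.7229
Current forward F = (S − I)·e^(rT) = (460.35 − 16.7229)·e^(0.0157·9/12) = 443.6271 × 1.011845 = 448.8819
Value (long) = (F − K)·e^(−rT) = (448.8819 − 451.29) × 0.988294 = -2.3799
Value = -CHF 2.38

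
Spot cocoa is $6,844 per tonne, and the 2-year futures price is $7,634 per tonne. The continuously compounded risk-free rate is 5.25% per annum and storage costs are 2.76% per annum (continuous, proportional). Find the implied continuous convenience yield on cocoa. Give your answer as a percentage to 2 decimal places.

2.55%

F = S·e^((r+u−y)T) ⇒ (r+u−y) = ln(F/S)/T
ln(7634/6844) = 0.109240; /T ⇒ 0.054620
y = r + u − ln(F/S)/T = 0.0525 + 0.0276 − 0.054620 = 0.025480
y = 2.55%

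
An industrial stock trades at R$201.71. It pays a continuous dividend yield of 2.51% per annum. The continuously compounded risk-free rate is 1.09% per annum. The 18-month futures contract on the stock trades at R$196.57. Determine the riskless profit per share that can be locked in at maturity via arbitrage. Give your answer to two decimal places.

Fair futures: F* = S·e^(carry·T), with carry = (r − q) = 0.0109 − 0.0251 = -0.0142
F* = 201.71 · e^(-0.0142 × 18/12) = 201.71 · e^-0.021300 = 201.71 × 0.978925 = R$197.4590
Market R$196.57 < fair R$197.4590: forward underpriced → reverse cash-and-carry (short spot, go long the forward).
At maturity, profit = |F_mkt − F*| = |196.57 − 197.4590| = R$0.89 per share

R$0.89 per share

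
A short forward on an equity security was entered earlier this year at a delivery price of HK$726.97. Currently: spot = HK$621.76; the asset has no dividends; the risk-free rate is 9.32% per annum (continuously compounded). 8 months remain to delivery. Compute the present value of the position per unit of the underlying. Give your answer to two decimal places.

Current fair forward for the remaining 8 months: F = S·e^(r·T), r = 0.0932
F = 621.76 · e^(0.0932 × 8/12) = 621.76 × 1.064104 = 661.6173
Value of long forward = (F − K)·e^(−rT) = (661.6173 − 726.97) · e^(−0.0932·8/12)
= -65.3527 × 0.939758 = -61.42
Short position value = −(long value) = HK$61.42

HK$61.42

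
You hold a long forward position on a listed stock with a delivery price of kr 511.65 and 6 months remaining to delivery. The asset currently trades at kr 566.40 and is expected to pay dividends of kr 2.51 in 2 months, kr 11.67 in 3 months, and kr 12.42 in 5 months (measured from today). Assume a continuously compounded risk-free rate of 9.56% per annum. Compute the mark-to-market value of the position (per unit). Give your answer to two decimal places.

kr 52.83

PV(remaining dividends) I = 2.51·e^(−0.0956·2/12) + 11.67·e^(−0.0956·3/12) + 12.42·e^(−0.0956·5/12) = 25.7997
Current forward F = (S − I)·e^(rT) = (566.40 − 25.7997)·e^(0.0956·6/12) = 540.6003 × 1.048961 = 567.0686
Value (long) = (F − K)·e^(−rT) = (567.0686 − 511.65) × 0.953324 = 52.8319
Value = kr 52.83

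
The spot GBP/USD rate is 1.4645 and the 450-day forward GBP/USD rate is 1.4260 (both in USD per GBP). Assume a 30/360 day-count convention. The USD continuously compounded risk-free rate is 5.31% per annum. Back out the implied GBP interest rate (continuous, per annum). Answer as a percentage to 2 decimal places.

7.44%

F = S·e^((r_USD − r_GBP)T) ⇒ r_GBP = r_USD − ln(F/S)/T
ln(1.4260/1.4645) = -0.026641; /(450/360) = -0.021313
r_GBP = 0.0531 + 0.021313 = 0.074413
r_GBP = 7.44%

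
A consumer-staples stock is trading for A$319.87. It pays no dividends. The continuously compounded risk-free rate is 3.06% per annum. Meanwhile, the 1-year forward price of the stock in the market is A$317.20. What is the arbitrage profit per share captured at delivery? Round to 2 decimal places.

A$12.61 per share

Fair forward: F* = S·e^(carry·T), with carry = r = 0.0306
F* = 319.87 · e^(0.0306 × 12/12) = 319.87 · e^0.030600 = 319.87 × 1.031073 = A$329.8093
Market A$317.20 < fair A$329.8093: forward underpriced → reverse cash-and-carry (short spot, go long the forward).
At maturity, profit = |F_mkt − F*| = |317.20 − 329.8093| = A$12.61 per share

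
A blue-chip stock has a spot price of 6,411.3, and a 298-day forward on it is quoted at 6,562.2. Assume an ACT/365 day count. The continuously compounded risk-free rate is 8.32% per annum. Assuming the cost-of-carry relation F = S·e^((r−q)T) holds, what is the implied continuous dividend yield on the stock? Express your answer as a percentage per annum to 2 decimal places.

5.47%

From F = S·e^((r−q)T): (r − q) = ln(F/S)/T
ln(6562.2/6411.3) = ln(1.023537) = 0.023264
(r − q) = 0.023264 / (298/365) = 0.028494
q = r − ln(F/S)/T = 0.0832 − 0.028494 = 0.054706
q = 5.47%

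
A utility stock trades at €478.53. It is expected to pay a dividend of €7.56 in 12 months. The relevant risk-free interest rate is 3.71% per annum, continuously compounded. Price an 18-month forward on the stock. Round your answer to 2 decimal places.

€498.21

PV(dividends) I = 7.56·e^(−0.0371·12/12)
I = 7.2847
F = (S − I)·e^(rT) = (478.53 − 7.2847) · e^(0.0371·18/12)
= 471.2453 · e^0.055650 = 471.2453 × 1.057228 = €498.21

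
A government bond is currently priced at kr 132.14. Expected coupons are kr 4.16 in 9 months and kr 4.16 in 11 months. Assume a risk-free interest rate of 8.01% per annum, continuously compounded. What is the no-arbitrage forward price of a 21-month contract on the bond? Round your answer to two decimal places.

PV(coupons) I = 4.16·e^(−0.0801·9/12) + 4.16·e^(−0.0801·11/12)
I = 3.9174 + 3.8655 = 7.7829
F = (S − I)·e^(rT) = (132.14 − 7.7829) · e^(0.0801·21/12)
= 124.3571 · e^0.140175 = 124.3571 × 1.150475 = kr 143.07

kr 143.07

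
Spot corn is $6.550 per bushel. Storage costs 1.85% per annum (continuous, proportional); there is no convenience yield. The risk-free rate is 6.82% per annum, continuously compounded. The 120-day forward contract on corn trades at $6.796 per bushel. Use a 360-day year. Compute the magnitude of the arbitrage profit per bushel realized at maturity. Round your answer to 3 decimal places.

$0.054 per bushel

Fair forward: F* = S·e^(carry·T), with carry = (r + u) = 0.0682 + 0.0185 = 0.0867
F* = 6.550 · e^(0.0867 × 120/360) = 6.550 · e^0.028900 = 6.550 × 1.029322 = $6.7421
Market $6.796 > fair $6.7421: forward overpriced → cash-and-carry (buy spot, short the forward).
At maturity, profit = |F_mkt − F*| = |6.796 − 6.7421| = $0.054 per bushel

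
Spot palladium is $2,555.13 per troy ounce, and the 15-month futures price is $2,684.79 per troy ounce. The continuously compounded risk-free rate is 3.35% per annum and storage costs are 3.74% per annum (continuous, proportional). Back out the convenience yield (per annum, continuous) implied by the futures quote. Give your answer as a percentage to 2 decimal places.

3.13%

F = S·e^((r+u−y)T) ⇒ (r+u−y) = ln(F/S)/T
ln(2684.79/2555.13) = 0.049499; /T ⇒ 0.039599
y = r + u − ln(F/S)/T = 0.0335 + 0.0374 − 0.039599 = 0.031301
y = 3.13%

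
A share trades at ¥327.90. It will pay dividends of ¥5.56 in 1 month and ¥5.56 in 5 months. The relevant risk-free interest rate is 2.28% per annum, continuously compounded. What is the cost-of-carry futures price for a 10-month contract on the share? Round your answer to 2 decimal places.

¥322.92

PV(dividends) I = 5.56·e^(−0.0228·1/12) + 5.56·e^(−0.0228·5/12)
I = 5.5494 + 5.5074 = 11.0568
F = (S − I)·e^(rT) = (327.90 − 11.0568) · e^(0.0228·10/12)
= 316.8432 · e^0.019000 = 316.8432 × 1.019182 = ¥322.92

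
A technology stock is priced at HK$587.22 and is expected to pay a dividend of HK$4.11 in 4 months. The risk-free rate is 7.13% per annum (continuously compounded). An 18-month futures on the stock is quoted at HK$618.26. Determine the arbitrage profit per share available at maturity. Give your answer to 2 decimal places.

PV(dividends) I = 4.11·e^(−0.0713·4/12) = 4.0135
Fair futures F* = (S − I)·e^(rT) = (587.22 − 4.0135)·e^0.106950 = 583.2065 × 1.112879 = 649.0383
Market HK$618.26 < fair 649.0383: forward underpriced → reverse cash-and-carry (short the stock, invest proceeds at r, pay the dividends, go long the forward).
Profit at T = |F_mkt − F*| = |618.26 − 649.0383| = HK$30.78 per share

HK$30.78 per share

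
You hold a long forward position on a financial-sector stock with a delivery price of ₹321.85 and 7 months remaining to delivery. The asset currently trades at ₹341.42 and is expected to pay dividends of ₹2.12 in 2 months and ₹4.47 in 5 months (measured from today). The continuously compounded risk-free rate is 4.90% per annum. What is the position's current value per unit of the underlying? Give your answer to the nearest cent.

PV(remaining dividends) I = 2.12·e^(−0.0490·2/12) + 4.47·e^(−0.0490·5/12) = 6.4824
Current forward F = (S − I)·e^(rT) = (341.42 − 6.4824)·e^(0.0490·7/12) = 334.9376 × 1.028996 = 344.6495
Value (long) = (F − K)·e^(−rT) = (344.6495 − 321.85) × 0.971821 = 22.1570
Value = ₹22.16

₹22.16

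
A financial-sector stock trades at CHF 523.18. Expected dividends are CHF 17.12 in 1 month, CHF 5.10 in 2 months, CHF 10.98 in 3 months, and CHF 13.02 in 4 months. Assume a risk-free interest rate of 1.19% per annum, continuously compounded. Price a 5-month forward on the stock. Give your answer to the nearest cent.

PV(dividends) I = 17.12·e^(−0.0119·1/12) + 5.10·e^(−0.0119·2/12) + 10.98·e^(−0.0119·3/12) + 13.02·e^(−0.0119·4/12)
I = 17.1030 + 5.0899 + 10.9474 + 12.9685 = 46.1088
F = (S − I)·e^(rT) = (523.18 − 46.1088) · e^(0.0119·5/12)
= 477.0712 · e^0.004958 = 477.0712 × 1.004970 = CHF 479.44

CHF 479.44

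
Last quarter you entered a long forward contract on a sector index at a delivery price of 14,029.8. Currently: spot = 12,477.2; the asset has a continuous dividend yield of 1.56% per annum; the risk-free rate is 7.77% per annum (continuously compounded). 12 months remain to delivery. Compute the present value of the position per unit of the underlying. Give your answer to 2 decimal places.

Current fair forward for the remaining 12 months: F = S·e^((r − q)·T), (r − q) = 0.0777 − 0.0156 = 0.0621
F = 12477.2 · e^(0.0621 × 12/12) = 12477.2 × 1.06406875 = 13276.5986
Value of long forward = (F − K)·e^(−rT) = (13276.5986 − 14029.8) · e^(−0.0777·12/12)
= -753.2014 × 0.92524196 = -696.89

-696.89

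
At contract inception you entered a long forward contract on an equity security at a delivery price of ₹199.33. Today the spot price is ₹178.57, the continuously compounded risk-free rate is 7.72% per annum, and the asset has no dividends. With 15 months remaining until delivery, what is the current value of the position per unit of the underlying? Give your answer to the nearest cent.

Current fair forward for the remaining 15 months: F = S·e^(r·T), r = 0.0772
F = 178.57 · e^(0.0772 × 15/12) = 178.57 × 1.101310 = 196.6609
Value of long forward = (F − K)·e^(−rT) = (196.6609 − 199.33) · e^(−0.0772·15/12)
= -2.6691 × 0.908010 = -2.42

-₹2.42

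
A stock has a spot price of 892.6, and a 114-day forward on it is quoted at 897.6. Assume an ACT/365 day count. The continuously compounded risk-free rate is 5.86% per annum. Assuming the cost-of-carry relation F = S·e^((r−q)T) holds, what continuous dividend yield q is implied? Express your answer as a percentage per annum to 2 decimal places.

From F = S·e^((r−q)T): (r − q) = ln(F/S)/T
ln(897.6/892.6) = ln(1.005602) = 0.005586
(r − q) = 0.005586 / (114/365) = 0.017885
q = r − ln(F/S)/T = 0.0586 − 0.017885 = 0.040715
q = 4.07%

4.07%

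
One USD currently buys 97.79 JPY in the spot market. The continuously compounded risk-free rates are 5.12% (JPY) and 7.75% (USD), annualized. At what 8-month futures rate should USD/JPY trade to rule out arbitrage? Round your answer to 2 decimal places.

F = S·e^((r_JPY − r_USD)T) = 97.79 · e^((0.0512 − 0.0775) × 8/12)
= 97.79 · e^-0.017533 = 97.79 × 0.982620
F = 96.09 JPY per USD

96.09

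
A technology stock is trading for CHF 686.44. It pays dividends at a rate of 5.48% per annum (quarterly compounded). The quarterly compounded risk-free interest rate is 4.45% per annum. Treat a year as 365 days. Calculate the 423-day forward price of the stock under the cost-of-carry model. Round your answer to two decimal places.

F = S · (1+r/4)^(4T) / (1+q/4)^(4T)
= 686.44 × 1.052624 / 1.065109 = 686.44 × 0.988278
F = CHF 678.39

CHF 678.39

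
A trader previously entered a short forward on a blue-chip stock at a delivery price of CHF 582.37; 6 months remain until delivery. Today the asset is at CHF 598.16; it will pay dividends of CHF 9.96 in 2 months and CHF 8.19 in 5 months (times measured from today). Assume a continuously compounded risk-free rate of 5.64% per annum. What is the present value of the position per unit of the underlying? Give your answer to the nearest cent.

-CHF 14.12

PV(remaining dividends) I = 9.96·e^(−0.0564·2/12) + 8.19·e^(−0.0564·5/12) = 17.8666
Current forward F = (S − I)·e^(rT) = (598.16 − 17.8666)·e^(0.0564·6/12) = 580.2934 × 1.028601 = 596.8904
Value (long) = (F − K)·e^(−rT) = (596.8904 − 582.37) × 0.972194 = 14.1166
Short position value = −(long value) = -CHF 14.12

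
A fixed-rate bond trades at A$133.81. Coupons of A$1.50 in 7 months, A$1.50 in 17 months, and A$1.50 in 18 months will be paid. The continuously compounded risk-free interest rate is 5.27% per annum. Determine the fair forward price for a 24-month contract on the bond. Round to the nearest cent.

PV(coupons) I = 1.50·e^(−0.0527·7/12) + 1.50·e^(−0.0527·17/12) + 1.50·e^(−0.0527·18/12)
I = 1.4546 + 1.3921 + 1.3860 = 4.2327
F = (S − I)·e^(rT) = (133.81 − 4.2327) · e^(0.0527·24/12)
= 129.5773 · e^0.105400 = 129.5773 × 1.111155 = A$143.98

A$143.98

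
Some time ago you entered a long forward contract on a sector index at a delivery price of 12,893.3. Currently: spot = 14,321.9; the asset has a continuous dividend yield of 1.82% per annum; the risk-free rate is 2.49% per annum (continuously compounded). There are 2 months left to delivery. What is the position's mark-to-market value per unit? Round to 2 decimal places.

Current fair forward for the remaining 2 months: F = S·e^((r − q)·T), (r − q) = 0.0249 − 0.0182 = 0.0067
F = 14321.9 · e^(0.0067 × 2/12) = 14321.9 × 1.00111729 = 14337.9017
Value of long forward = (F − K)·e^(−rT) = (14337.9017 − 12893.3) · e^(−0.0249·2/12)
= 1444.6017 × 0.99585860 = 1438.62

1438.62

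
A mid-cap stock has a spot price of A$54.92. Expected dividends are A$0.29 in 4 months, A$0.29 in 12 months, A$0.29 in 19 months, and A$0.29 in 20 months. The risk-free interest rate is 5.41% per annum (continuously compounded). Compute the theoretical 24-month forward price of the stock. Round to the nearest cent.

A$59.98

PV(dividends) I = 0.29·e^(−0.0541·4/12) + 0.29·e^(−0.0541·12/12) + 0.29·e^(−0.0541·19/12) + 0.29·e^(−0.0541·20/12)
I = 0.2848 + 0.2747 + 0.2662 + 0.2650 = 1.0907
F = (S − I)·e^(rT) = (54.92 − 1.0907) · e^(0.0541·24/12)
= 53.8293 · e^0.108200 = 53.8293 × 1.114271 = A$59.98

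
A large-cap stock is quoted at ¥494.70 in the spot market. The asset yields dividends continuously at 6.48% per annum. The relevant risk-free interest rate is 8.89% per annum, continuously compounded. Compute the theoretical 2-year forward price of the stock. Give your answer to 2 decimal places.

F = S·e^((r − q)T) = 494.70 · e^((0.0889 − 0.0648) × 2)
= 494.70 · e^0.048200 = 494.70 × 1.049381
F = ¥519.13

¥519.13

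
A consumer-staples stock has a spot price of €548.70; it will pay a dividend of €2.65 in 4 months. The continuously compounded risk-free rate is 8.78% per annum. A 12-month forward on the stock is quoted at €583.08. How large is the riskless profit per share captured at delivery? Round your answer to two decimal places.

€13.16 per share

PV(dividends) I = 2.65·e^(−0.0878·4/12) = 2.5736
Fair forward F* = (S − I)·e^(rT) = (548.70 − 2.5736)·e^0.087800 = 546.1264 × 1.091770 = 596.2444
Market €583.08 < fair 596.2444: forward underpriced → reverse cash-and-carry (short the stock, invest proceeds at r, pay the dividends, go long the forward).
Profit at T = |F_mkt − F*| = |583.08 − 596.2444| = €13.16 per share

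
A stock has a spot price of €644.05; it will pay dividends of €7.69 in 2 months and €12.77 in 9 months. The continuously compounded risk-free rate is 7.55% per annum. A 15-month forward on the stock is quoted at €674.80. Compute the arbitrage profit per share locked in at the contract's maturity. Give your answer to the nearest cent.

€11.39 per share

PV(dividends) I = 7.69·e^(−0.0755·2/12) + 12.77·e^(−0.0755·9/12) = 19.6608
Fair forward F* = (S − I)·e^(rT) = (644.05 − 19.6608)·e^0.094375 = 624.3892 × 1.098972 = 686.1862
Market €674.80 < fair 686.1862: forward underpriced → reverse cash-and-carry (short the stock, invest proceeds at r, pay the dividends, go long the forward).
Profit at T = |F_mkt − F*| = |674.80 − 686.1862| = €11.39 per share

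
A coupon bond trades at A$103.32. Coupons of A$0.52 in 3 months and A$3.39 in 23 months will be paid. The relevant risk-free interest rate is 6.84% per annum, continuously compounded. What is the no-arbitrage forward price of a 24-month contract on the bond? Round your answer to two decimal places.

PV(coupons) I = 0.52·e^(−0.0684·3/12) + 3.39·e^(−0.0684·23/12)
I = 0.5112 + 2.9735 = 3.4847
F = (S − I)·e^(rT) = (103.32 − 3.4847) · e^(0.0684·24/12)
= 99.8353 · e^0.136800 = 99.8353 × 1.146599 = A$114.47

A$114.47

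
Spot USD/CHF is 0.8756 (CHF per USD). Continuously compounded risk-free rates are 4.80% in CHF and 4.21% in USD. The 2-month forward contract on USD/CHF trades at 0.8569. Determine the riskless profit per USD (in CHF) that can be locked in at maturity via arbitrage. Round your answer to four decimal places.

Fair forward: F* = S·e^(carry·T), with carry = (r_CHF − r_USD) = 0.0480 − 0.0421 = 0.0059
F* = 0.8756 · e^(0.0059 × 2/12) = 0.8756 · e^0.000983 = 0.8756 × 1.000983 = 0.8765
Market 0.8569 < fair 0.8765: forward underpriced → reverse cash-and-carry (short spot, go long the forward).
At maturity, profit = |F_mkt − F*| = |0.8569 − 0.8765| = 0.0196 per USD (in CHF)

0.0196 per USD (in CHF)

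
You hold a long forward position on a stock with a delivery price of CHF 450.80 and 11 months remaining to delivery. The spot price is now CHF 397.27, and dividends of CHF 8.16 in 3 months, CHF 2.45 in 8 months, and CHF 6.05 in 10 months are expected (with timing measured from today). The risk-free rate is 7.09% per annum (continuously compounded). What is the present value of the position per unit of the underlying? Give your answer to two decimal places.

-CHF 41.22

PV(remaining dividends) I = 8.16·e^(−0.0709·3/12) + 2.45·e^(−0.0709·8/12) + 6.05·e^(−0.0709·10/12) = 16.0564
Current forward F = (S − I)·e^(rT) = (397.27 − 16.0564)·e^(0.0709·11/12) = 381.2136 × 1.067150 = 406.8121
Value (long) = (F − K)·e^(−rT) = (406.8121 − 450.80) × 0.937075 = -41.2200
Value = -CHF 41.22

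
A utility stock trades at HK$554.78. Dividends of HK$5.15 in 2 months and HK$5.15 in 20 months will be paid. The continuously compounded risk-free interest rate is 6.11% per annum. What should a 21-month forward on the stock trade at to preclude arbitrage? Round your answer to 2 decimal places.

HK$606.54

PV(dividends) I = 5.15·e^(−0.0611·2/12) + 5.15·e^(−0.0611·20/12)
I = 5.0978 + 4.6514 = 9.7492
F = (S − I)·e^(rT) = (554.78 − 9.7492) · e^(0.0611·21/12)
= 545.0308 · e^0.106925 = 545.0308 × 1.112851 = HK$606.54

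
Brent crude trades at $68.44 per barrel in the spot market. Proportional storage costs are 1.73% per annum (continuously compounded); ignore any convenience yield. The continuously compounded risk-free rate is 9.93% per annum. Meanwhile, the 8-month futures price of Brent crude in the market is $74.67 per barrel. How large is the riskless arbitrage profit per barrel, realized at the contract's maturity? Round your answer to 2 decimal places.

$0.70 per barrel

Fair futures: F* = S·e^(carry·T), with carry = (r + u) = 0.0993 + 0.0173 = 0.1166
F* = 68.44 · e^(0.1166 × 8/12) = 68.44 · e^0.077733 = 68.44 × 1.080834 = $73.9723
Market $74.67 > fair $73.9723: forward overpriced → cash-and-carry (buy spot, short the forward).
At maturity, profit = |F_mkt − F*| = |74.67 − 73.9723| = $0.70 per barrel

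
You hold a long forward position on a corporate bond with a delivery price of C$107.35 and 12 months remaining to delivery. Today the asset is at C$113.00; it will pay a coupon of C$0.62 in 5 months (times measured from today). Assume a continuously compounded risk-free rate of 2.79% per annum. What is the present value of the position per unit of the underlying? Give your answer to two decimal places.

C$7.99

PV(remaining coupons) I = 0.62·e^(−0.0279·5/12) = 0.6128
Current forward F = (S − I)·e^(rT) = (113.00 − 0.6128)·e^(0.0279·12/12) = 112.3872 × 1.028293 = 115.5670
Value (long) = (F − K)·e^(−rT) = (115.5670 − 107.35) × 0.972486 = 7.9909
Value = C$7.99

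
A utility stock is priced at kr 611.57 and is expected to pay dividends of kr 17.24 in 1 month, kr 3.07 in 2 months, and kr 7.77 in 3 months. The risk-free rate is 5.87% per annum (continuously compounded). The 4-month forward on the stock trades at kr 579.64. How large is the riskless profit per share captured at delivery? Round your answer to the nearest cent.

PV(dividends) I = 17.24·e^(−0.0587·1/12) + 3.07·e^(−0.0587·2/12) + 7.77·e^(−0.0587·3/12) = 27.8528
Fair forward F* = (S − I)·e^(rT) = (611.57 − 27.8528)·e^0.019567 = 583.7172 × 1.019760 = 595.2515
Market kr 579.64 < fair 595.2515: forward underpriced → reverse cash-and-carry (short the stock, invest proceeds at r, pay the dividends, go long the forward).
Profit at T = |F_mkt − F*| = |579.64 − 595.2515| = kr 15.61 per share

kr 15.61 per share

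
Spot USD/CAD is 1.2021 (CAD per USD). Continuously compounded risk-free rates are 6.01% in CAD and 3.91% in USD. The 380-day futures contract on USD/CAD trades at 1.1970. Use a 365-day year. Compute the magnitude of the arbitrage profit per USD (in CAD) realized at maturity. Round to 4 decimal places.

Fair futures: F* = S·e^(carry·T), with carry = (r_CAD − r_USD) = 0.0601 − 0.0391 = 0.0210
F* = 1.2021 · e^(0.0210 × 380/365) = 1.2021 · e^0.021863 = 1.2021 × 1.022104 = 1.2287
Market 1.1970 < fair 1.2287: forward underpriced → reverse cash-and-carry (short spot, go long the forward).
At maturity, profit = |F_mkt − F*| = |1.1970 − 1.2287| = 0.0317 per USD (in CAD)

0.0317 per USD (in CAD)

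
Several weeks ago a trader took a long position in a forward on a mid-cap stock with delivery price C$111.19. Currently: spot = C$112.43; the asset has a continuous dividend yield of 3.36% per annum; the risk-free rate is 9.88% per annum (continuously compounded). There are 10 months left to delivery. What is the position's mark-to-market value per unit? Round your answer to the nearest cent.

C$6.92

Current fair forward for the remaining 10 months: F = S·e^((r − q)·T), (r − q) = 0.0988 − 0.0336 = 0.0652
F = 112.43 · e^(0.0652 × 10/12) = 112.43 × 1.055836 = 118.7076
Value of long forward = (F − K)·e^(−rT) = (118.7076 − 111.19) · e^(−0.0988·10/12)
= 7.5176 × 0.920965 = 6.92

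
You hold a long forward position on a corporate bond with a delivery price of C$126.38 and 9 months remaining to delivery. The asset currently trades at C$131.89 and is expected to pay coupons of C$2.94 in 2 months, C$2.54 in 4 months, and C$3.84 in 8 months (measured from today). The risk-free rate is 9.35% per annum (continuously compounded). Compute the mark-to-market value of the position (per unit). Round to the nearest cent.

C$5.10

PV(remaining coupons) I = 2.94·e^(−0.0935·2/12) + 2.54·e^(−0.0935·4/12) + 3.84·e^(−0.0935·8/12) = 8.9645
Current forward F = (S − I)·e^(rT) = (131.89 − 8.9645)·e^(0.0935·9/12) = 122.9255 × 1.072642 = 131.8551
Value (long) = (F − K)·e^(−rT) = (131.8551 − 126.38) × 0.932277 = 5.1043
Value = C$5.10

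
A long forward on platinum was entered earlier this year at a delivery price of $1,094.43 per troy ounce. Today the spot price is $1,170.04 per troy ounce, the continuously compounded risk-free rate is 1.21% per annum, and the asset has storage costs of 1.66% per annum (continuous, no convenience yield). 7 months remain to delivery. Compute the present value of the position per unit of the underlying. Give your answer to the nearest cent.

$94.69 per troy ounce

Current fair forward for the remaining 7 months: F = S·e^((r + u)·T), (r + u) = 0.0121 + 0.0166 = 0.0287
F = 1170.04 · e^(0.0287 × 7/12) = 1170.04 × 1.01688259 = 1189.7933
Value of long forward = (F − K)·e^(−rT) = (1189.7933 − 1094.43) · e^(−0.0121·7/12)
= 95.3633 × 0.99296652 = 94.69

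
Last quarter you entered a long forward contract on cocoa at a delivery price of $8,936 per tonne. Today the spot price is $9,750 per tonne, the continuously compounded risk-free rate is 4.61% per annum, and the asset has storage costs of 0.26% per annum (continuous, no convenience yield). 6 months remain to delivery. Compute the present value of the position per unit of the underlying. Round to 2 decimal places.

$1030.30 per tonne

Current fair forward for the remaining 6 months: F = S·e^((r + u)·T), (r + u) = 0.0461 + 0.0026 = 0.0487
F = 9750 · e^(0.0487 × 6/12) = 9750 × 1.02464888 = 9990.3266
Value of long forward = (F − K)·e^(−rT) = (9990.3266 − 8936) · e^(−0.0461·6/12)
= 1054.3266 × 0.97721362 = 1030.30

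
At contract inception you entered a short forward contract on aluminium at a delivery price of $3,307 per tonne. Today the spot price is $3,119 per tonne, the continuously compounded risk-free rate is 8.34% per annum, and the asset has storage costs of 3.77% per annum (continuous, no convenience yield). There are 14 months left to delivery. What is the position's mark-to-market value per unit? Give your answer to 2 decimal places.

Current fair forward for the remaining 14 months: F = S·e^((r + u)·T), (r + u) = 0.0834 + 0.0377 = 0.1211
F = 3119 · e^(0.1211 × 14/12) = 3119 × 1.15175093 = 3592.3112
Value of long forward = (F − K)·e^(−rT) = (3592.3112 − 3307) · e^(−0.0834·14/12)
= 285.3112 × 0.90728378 = 258.86
Short position value = −(long value) = -$258.86

-$258.86 per tonne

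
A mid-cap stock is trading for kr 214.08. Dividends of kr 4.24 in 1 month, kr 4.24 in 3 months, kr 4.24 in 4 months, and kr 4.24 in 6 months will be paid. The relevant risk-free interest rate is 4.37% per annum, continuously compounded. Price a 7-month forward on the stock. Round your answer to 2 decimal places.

kr 202.43

PV(dividends) I = 4.24·e^(−0.0437·1/12) + 4.24·e^(−0.0437·3/12) + 4.24·e^(−0.0437·4/12) + 4.24·e^(−0.0437·6/12)
I = 4.2246 + 4.1939 + 4.1787 + 4.1484 = 16.7456
F = (S − I)·e^(rT) = (214.08 − 16.7456) · e^(0.0437·7/12)
= 197.3344 · e^0.025492 = 197.3344 × 1.025820 = kr 202.43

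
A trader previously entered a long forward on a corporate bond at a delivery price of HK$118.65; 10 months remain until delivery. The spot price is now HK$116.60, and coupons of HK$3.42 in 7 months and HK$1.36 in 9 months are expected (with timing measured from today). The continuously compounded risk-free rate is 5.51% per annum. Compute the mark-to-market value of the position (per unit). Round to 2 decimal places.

PV(remaining coupons) I = 3.42·e^(−0.0551·7/12) + 1.36·e^(−0.0551·9/12) = 4.6168
Current forward F = (S − I)·e^(rT) = (116.60 − 4.6168)·e^(0.0551·10/12) = 111.9832 × 1.046987 = 117.2450
Value (long) = (F − K)·e^(−rT) = (117.2450 − 118.65) × 0.955122 = -1.3419
Value = -HK$1.34

-HK$1.34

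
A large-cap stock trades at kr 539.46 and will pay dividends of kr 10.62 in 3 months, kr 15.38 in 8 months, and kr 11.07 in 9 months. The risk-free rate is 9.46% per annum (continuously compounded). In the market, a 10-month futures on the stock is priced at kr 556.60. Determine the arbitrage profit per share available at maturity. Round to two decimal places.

PV(dividends) I = 10.62·e^(−0.0946·3/12) + 15.38·e^(−0.0946·8/12) + 11.07·e^(−0.0946·9/12) = 35.1236
Fair futures F* = (S − I)·e^(rT) = (539.46 − 35.1236)·e^0.078833 = 504.3364 × 1.082024 = 545.7041
Market kr 556.60 > fair 545.7041: forward overpriced → cash-and-carry (borrow at r, buy the stock and collect the dividends, short the forward).
Profit at T = |F_mkt − F*| = |556.60 − 545.7041| = kr 10.90 per share

kr 10.90 per share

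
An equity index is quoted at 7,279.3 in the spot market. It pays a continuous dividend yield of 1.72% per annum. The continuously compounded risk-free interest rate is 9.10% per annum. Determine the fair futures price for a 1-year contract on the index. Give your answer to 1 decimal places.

F = S·e^((r − q)T) = 7279.3 · e^((0.0910 − 0.0172) × 1)
= 7279.3 · e^0.073800 = 7279.3 × 1.076591
F = 7,836.8

7,836.8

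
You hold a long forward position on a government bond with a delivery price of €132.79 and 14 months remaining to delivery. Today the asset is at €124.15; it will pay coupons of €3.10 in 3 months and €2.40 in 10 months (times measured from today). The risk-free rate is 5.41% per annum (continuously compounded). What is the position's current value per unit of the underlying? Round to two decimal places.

PV(remaining coupons) I = 3.10·e^(−0.0541·3/12) + 2.40·e^(−0.0541·10/12) = 5.3526
Current forward F = (S − I)·e^(rT) = (124.15 − 5.3526)·e^(0.0541·14/12) = 118.7974 × 1.065151 = 126.5372
Value (long) = (F − K)·e^(−rT) = (126.5372 − 132.79) × 0.938834 = -5.8703
Value = -€5.87

-€5.87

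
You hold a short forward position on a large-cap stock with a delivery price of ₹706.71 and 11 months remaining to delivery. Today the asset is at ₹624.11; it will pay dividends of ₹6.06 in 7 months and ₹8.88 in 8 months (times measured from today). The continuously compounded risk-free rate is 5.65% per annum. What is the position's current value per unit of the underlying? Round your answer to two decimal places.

₹61.35

PV(remaining dividends) I = 6.06·e^(−0.0565·7/12) + 8.88·e^(−0.0565·8/12) = 14.4153
Current forward F = (S − I)·e^(rT) = (624.11 − 14.4153)·e^(0.0565·11/12) = 609.6947 × 1.053156 = 642.1036
Value (long) = (F − K)·e^(−rT) = (642.1036 − 706.71) × 0.949527 = -61.3455
Short position value = −(long value) = ₹61.35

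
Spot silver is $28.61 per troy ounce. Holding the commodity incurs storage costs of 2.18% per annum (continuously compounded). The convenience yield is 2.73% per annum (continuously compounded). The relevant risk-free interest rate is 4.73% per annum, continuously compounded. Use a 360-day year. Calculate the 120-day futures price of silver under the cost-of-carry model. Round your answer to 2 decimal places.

$29.01 per troy ounce

Net carry = r + u − y = 0.0473 + 0.0218 − 0.0273 = 0.0418
F = S·e^((r+u−y)T) = 28.61 · e^(0.0418 × 120/360) = 28.61 · e^0.013933
= 28.61 × 1.014031 = $29.01 per troy ounce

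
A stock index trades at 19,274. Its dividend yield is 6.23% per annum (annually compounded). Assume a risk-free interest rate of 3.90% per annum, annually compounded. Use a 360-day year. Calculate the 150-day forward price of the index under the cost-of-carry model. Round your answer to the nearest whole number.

19,097

F = S · (1+r)^T / (1+q)^T
= 19274 × 1.016069 / 1.025502 = 19274 × 0.990802
F = 19,097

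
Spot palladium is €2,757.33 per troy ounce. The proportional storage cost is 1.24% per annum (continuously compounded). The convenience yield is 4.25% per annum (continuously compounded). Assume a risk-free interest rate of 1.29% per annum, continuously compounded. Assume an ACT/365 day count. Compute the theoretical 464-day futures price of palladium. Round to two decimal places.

€2,697.69 per troy ounce

Net carry = r + u − y = 0.0129 + 0.0124 − 0.0425 = -0.0172
F = S·e^((r+u−y)T) = 2757.33 · e^(-0.0172 × 464/365) = 2757.33 · e^-0.02186521
= 2757.33 × 0.97837210 = €2,697.69 per troy ounce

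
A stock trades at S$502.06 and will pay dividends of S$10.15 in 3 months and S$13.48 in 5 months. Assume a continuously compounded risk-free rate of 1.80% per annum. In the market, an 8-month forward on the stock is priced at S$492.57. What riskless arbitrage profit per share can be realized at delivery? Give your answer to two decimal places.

S$8.22 per share

PV(dividends) I = 10.15·e^(−0.0180·3/12) + 13.48·e^(−0.0180·5/12) = 23.4837
Fair forward F* = (S − I)·e^(rT) = (502.06 − 23.4837)·e^0.012000 = 478.5763 × 1.012072 = 484.3537
Market S$492.57 > fair 484.3537: forward overpriced → cash-and-carry (borrow at r, buy the stock and collect the dividends, short the forward).
Profit at T = |F_mkt − F*| = |492.57 − 484.3537| = S$8.22 per share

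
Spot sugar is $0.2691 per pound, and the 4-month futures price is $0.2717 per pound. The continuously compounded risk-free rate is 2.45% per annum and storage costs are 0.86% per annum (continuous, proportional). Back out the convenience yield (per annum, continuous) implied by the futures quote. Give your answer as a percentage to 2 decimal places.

F = S·e^((r+u−y)T) ⇒ (r+u−y) = ln(F/S)/T
ln(0.2717/0.2691) = 0.009615; /T ⇒ 0.028845
y = r + u − ln(F/S)/T = 0.0245 + 0.0086 − 0.028845 = 0.004255
y = 0.43%

0.43%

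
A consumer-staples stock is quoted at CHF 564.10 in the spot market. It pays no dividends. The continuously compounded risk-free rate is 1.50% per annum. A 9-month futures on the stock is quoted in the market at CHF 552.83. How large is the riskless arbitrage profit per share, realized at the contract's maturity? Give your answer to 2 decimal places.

Fair futures: F* = S·e^(carry·T), with carry = r = 0.0150
F* = 564.10 · e^(0.0150 × 9/12) = 564.10 · e^0.011250 = 564.10 × 1.011314 = CHF 570.4822
Market CHF 552.83 < fair CHF 570.4822: forward underpriced → reverse cash-and-carry (short spot, go long the forward).
At maturity, profit = |F_mkt − F*| = |552.83 − 570.4822| = CHF 17.65 per share

CHF 17.65 per share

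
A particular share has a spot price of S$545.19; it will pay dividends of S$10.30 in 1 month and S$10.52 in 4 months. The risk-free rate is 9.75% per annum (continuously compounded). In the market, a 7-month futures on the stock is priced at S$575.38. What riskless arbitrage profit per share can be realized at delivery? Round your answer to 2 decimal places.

S$19.88 per share

PV(dividends) I = 10.30·e^(−0.0975·1/12) + 10.52·e^(−0.0975·4/12) = 20.4002
Fair futures F* = (S − I)·e^(rT) = (545.19 − 20.4002)·e^0.056875 = 524.7898 × 1.058523 = 555.5021
Market S$575.38 > fair 555.5021: forward overpriced → cash-and-carry (borrow at r, buy the stock and collect the dividends, short the forward).
Profit at T = |F_mkt − F*| = |575.38 − 555.5021| = S$19.88 per share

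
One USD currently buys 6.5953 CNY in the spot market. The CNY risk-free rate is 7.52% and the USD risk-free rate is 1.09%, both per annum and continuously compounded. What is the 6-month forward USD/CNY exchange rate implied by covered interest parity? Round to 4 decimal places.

6.8108

F = S·e^((r_CNY − r_USD)T) = 6.5953 · e^((0.0752 − 0.0109) × 6/12)
= 6.5953 · e^0.032150 = 6.5953 × 1.032672
F = 6.8108 CNY per USD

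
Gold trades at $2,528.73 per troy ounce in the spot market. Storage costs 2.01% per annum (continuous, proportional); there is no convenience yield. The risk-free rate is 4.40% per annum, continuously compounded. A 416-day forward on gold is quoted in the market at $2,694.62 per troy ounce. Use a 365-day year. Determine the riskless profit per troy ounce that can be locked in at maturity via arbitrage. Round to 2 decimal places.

Fair forward: F* = S·e^(carry·T), with carry = (r + u) = 0.0440 + 0.0201 = 0.0641
F* = 2528.73 · e^(0.0641 × 416/365) = 2528.73 · e^0.07305644 = 2528.73 × 1.07579125 = $2720.3856
Market $2694.62 < fair $2720.3856: forward underpriced → reverse cash-and-carry (short spot, go long the forward).
At maturity, profit = |F_mkt − F*| = |2694.62 − 2720.3856| = $25.77 per troy ounce

$25.77 per troy ounce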